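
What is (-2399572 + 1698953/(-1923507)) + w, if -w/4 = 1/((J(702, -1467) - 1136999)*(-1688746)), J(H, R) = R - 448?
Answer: -82197616798853996654692/34255103219557101 ≈ -2.3996e+6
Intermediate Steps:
J(H, R) = -448 + R
w = -1/480834115461 (w = -4/(((-448 - 1467) - 1136999)*(-1688746)) = -4*(-1)/((-1915 - 1136999)*1688746) = -4*(-1)/((-1138914)*1688746) = -(-2)*(-1)/(569457*1688746) = -4*1/1923336461844 = -1/480834115461 ≈ -2.0797e-12)
(-2399572 + 1698953/(-1923507)) + w = (-2399572 + 1698953/(-1923507)) - 1/480834115461 = (-2399572 + 1698953*(-1/1923507)) - 1/480834115461 = (-2399572 - 1698953/1923507) - 1/480834115461 = -4615595237957/1923507 - 1/480834115461 = -82197616798853996654692/34255103219557101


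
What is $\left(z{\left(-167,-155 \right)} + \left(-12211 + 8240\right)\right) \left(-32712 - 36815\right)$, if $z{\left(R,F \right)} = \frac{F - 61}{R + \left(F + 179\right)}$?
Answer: $\frac{39466097699}{143} \approx 2.7599 \cdot 10^{8}$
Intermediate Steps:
$z{\left(R,F \right)} = \frac{-61 + F}{179 + F + R}$ ($z{\left(R,F \right)} = \frac{-61 + F}{R + \left(179 + F\right)} = \frac{-61 + F}{179 + F + R}$)
$\left(z{\left(-167,-155 \right)} + \left(-12211 + 8240\right)\right) \left(-32712 - 36815\right) = \left(\frac{-61 - 155}{179 - 155 - 167} + \left(-12211 + 8240\right)\right) \left(-32712 - 36815\right) = \left(\frac{1}{-143} \left(-216\right) - 3971\right) \left(-69527\right) = \left(\left(- \frac{1}{143}\right) \left(-216\right) - 3971\right) \left(-69527\right) = \left(\frac{216}{143} - 3971\right) \left(-69527\right) = \left(- \frac{567637}{143}\right) \left(-69527\right) = \frac{39466097699}{143}$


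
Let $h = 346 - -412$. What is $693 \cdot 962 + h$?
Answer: $667424$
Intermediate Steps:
$h = 758$ ($h = 346 + 412 = 758$)
$693 \cdot 962 + h = 693 \cdot 962 + 758 = 666666 + 758 = 667424$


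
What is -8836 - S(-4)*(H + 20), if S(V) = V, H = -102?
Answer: -9164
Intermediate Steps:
-8836 - S(-4)*(H + 20) = -8836 - (-4)*(-102 + 20) = -8836 - (-4)*(-82) = -8836 - 1*328 = -8836 - 328 = -9164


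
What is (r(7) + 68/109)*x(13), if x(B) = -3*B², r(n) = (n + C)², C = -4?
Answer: -531843/109 ≈ -4879.3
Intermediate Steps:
r(n) = (-4 + n)² (r(n) = (n - 4)² = (-4 + n)²)
(r(7) + 68/109)*x(13) = ((-4 + 7)² + 68/109)*(-3*13²) = (3² + 68*(1/109))*(-3*169) = (9 + 68/109)*(-507) = (1049/109)*(-507) = -531843/109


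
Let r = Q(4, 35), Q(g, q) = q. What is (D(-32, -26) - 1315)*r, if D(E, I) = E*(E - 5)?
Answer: -4585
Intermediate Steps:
r = 35
D(E, I) = E*(-5 + E)
(D(-32, -26) - 1315)*r = (-32*(-5 - 32) - 1315)*35 = (-32*(-37) - 1315)*35 = (1184 - 1315)*35 = -131*35 = -4585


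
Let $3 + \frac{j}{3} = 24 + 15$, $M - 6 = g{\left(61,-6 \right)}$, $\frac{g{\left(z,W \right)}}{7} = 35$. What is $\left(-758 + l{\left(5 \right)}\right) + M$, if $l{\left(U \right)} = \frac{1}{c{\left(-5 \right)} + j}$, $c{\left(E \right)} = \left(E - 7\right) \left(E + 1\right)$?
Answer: $- \frac{79091}{156} \approx -506.99$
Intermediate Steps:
$g{\left(z,W \right)} = 245$ ($g{\left(z,W \right)} = 7 \cdot 35 = 245$)
$c{\left(E \right)} = \left(1 + E\right) \left(-7 + E\right)$ ($c{\left(E \right)} = \left(-7 + E\right) \left(1 + E\right) = \left(1 + E\right) \left(-7 + E\right)$)
$M = 251$ ($M = 6 + 245 = 251$)
$j = 108$ ($j = -9 + 3 \left(24 + 15\right) = -9 + 3 \cdot 39 = -9 + 117 = 108$)
$l{\left(U \right)} = \frac{1}{156}$ ($l{\left(U \right)} = \frac{1}{\left(-7 + \left(-5\right)^{2} - -30\right) + 108} = \frac{1}{\left(-7 + 25 + 30\right) + 108} = \frac{1}{48 + 108} = \frac{1}{156}$)
$\left(-758 + l{\left(5 \right)}\right) + M = \left(-758 + \frac{1}{156}\right) + 251 = - \frac{118247}{156} + 251 = - \frac{79091}{156}$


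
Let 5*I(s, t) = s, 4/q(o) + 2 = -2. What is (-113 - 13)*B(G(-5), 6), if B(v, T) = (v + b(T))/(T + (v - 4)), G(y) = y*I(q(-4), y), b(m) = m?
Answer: -294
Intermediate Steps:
q(o) = -1 (q(o) = 4/(-2 - 2) = 4/(-4) = 4*(-1/4) = -1)
I(s, t) = s/5
G(y) = -y/5 (G(y) = y*((1/5)*(-1)) = y*(-1/5) = -y/5)
B(v, T) = (T + v)/(-4 + T + v) (B(v, T) = (v + T)/(T + (v - 4)) = (T + v)/(T + (-4 + v)) = (T + v)/(-4 + T + v))
(-113 - 13)*B(G(-5), 6) = (-113 - 13)*((6 - 1/5*(-5))/(-4 + 6 - 1/5*(-5))) = -126*(6 + 1)/(-4 + 6 + 1) = -126*7/3 = -294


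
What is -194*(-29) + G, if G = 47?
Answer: 5673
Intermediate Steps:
-194*(-29) + G = -194*(-29) + 47 = 5626 + 47 = 5673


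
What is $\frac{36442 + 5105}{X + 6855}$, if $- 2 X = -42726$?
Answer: $\frac{13849}{9406} \approx 1.4724$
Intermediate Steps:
$X = 21363$ ($X = \left(- \frac{1}{2}\right) \left(-42726\right) = 21363$)
$\frac{36442 + 5105}{X + 6855} = \frac{36442 + 5105}{21363 + 6855} = \frac{41547}{28218} = 41547 \cdot \frac{1}{28218} = \frac{13849}{9406}$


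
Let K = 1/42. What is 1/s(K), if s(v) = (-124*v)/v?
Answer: -1/124 ≈ -0.0080645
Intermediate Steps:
K = 1/42 ≈ 0.023810
s(v) = -124
1/s(K) = 1/(-124) = -1/124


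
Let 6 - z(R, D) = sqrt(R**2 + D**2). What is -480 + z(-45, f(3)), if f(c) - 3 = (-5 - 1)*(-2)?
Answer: -474 - 15*sqrt(10) ≈ -521.43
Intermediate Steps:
f(c) = 15 (f(c) = 3 + (-5 - 1)*(-2) = 3 - 6*(-2) = 3 + 12 = 15)
z(R, D) = 6 - sqrt(D**2 + R**2) (z(R, D) = 6 - sqrt(R**2 + D**2) = 6 - sqrt(D**2 + R**2))
-480 + z(-45, f(3)) = -480 + (6 - sqrt(15**2 + (-45)**2)) = -480 + (6 - sqrt(225 + 2025)) = -480 + (6 - sqrt(2250)) = -480 + (6 - 15*sqrt(10)) = -474 - 15*sqrt(10)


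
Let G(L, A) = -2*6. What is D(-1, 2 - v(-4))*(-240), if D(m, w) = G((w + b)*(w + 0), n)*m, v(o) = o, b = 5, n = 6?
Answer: -2880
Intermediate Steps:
G(L, A) = -12
D(m, w) = -12*m
D(-1, 2 - v(-4))*(-240) = -12*(-1)*(-240) = 12*(-240) = -2880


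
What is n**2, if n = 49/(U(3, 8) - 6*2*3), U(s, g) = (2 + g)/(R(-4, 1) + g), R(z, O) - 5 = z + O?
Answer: 49/25 ≈ 1.9600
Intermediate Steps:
R(z, O) = 5 + O + z (R(z, O) = 5 + (z + O) = 5 + (O + z) = 5 + O + z)
U(s, g) = 1 (U(s, g) = (2 + g)/((5 + 1 - 4) + g) = (2 + g)/(2 + g) = 1)
n = -7/5 (n = 49/(1 - 6*2*3) = 49/(1 - 12*3) = 49/(1 - 1*36) = 49/(1 - 36) = 49/(-35) = 49*(-1/35) = -7/5 ≈ -1.4000)
n**2 = (-7/5)**2 = 49/25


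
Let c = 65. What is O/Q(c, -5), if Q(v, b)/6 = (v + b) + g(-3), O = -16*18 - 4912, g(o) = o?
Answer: -2600/171 ≈ -15.205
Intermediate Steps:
O = -5200 (O = -288 - 4912 = -5200)
Q(v, b) = -18 + 6*b + 6*v (Q(v, b) = 6*((v + b) - 3) = 6*((b + v) - 3) = 6*(-3 + b + v) = -18 + 6*b + 6*v)
O/Q(c, -5) = -5200/(-18 + 6*(-5) + 6*65) = -5200/(-18 - 30 + 390) = -5200/342 = -5200*1/342 = -2600/171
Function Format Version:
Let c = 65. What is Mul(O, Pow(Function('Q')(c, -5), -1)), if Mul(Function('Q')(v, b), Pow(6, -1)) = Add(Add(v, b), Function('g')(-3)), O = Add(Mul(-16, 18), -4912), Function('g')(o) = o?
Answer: Rational(-2600, 171) ≈ -15.205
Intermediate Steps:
O = -5200 (O = Add(-288, -4912) = -5200)
Function('Q')(v, b) = Add(-18, Mul(6, b), Mul(6, v)) (Function('Q')(v, b) = Mul(6, Add(Add(v, b), -3)) = Mul(6, Add(Add(b, v), -3)) = Mul(6, Add(-3, b, v)) = Add(-18, Mul(6, b), Mul(6, v)))
Mul(O, Pow(Function('Q')(c, -5), -1)) = Mul(-5200, Pow(Add(-18, Mul(6, -5), Mul(6, 65)), -1)) = Mul(-5200, Pow(Add(-18, -30, 390), -1)) = Mul(-5200, Pow(342, -1)) = Mul(-5200, Rational(1, 342)) = Rational(-2600, 171)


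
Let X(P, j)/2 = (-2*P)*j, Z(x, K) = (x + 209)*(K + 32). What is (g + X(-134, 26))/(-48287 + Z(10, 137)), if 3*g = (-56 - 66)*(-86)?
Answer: -13075/8457 ≈ -1.5461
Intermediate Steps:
Z(x, K) = (32 + K)*(209 + x) (Z(x, K) = (209 + x)*(32 + K) = (32 + K)*(209 + x))
X(P, j) = -4*P*j (X(P, j) = 2*((-2*P)*j) = 2*(-2*P*j) = -4*P*j)
g = 10492/3 (g = ((-56 - 66)*(-86))/3 = (-122*(-86))/3 = (1/3)*10492 = 10492/3 ≈ 3497.3)
(g + X(-134, 26))/(-48287 + Z(10, 137)) = (10492/3 - 4*(-134)*26)/(-48287 + (6688 + 32*10 + 209*137 + 137*10)) = (10492/3 + 13936)/(-48287 + (6688 + 320 + 28633 + 1370)) = 52300/(3*(-48287 + 37011)) = (52300/3)/(-11276) = (52300/3)*(-1/11276) = -13075/8457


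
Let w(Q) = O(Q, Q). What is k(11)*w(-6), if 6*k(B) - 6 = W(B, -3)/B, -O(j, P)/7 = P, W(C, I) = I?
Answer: 441/11 ≈ 40.091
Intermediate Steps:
O(j, P) = -7*P
w(Q) = -7*Q
k(B) = 1 - 1/(2*B) (k(B) = 1 + (-3/B)/6 = 1 - 1/(2*B))
k(11)*w(-6) = ((-½ + 11)/11)*(-7*(-6)) = ((1/11)*(21/2))*42 = (21/22)*42 = 441/11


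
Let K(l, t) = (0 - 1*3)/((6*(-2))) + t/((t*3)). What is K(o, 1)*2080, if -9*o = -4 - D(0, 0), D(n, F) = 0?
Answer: 3640/3 ≈ 1213.3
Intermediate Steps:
o = 4/9 (o = -(-4 - 1*0)/9 = -(-4 + 0)/9 = -⅑*(-4) = 4/9 ≈ 0.44444)
K(l, t) = 7/12 (K(l, t) = (0 - 3)/(-12) + t/((3*t)) = -3*(-1/12) + t*(1/(3*t)) = ¼ + ⅓ = 7/12)
K(o, 1)*2080 = (7/12)*2080 = 3640/3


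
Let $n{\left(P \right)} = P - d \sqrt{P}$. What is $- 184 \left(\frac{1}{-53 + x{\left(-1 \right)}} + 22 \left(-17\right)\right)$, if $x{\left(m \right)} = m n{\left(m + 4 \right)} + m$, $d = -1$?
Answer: $\frac{37231204}{541} - \frac{92 \sqrt{3}}{1623} \approx 68819.0$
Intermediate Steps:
$n{\left(P \right)} = P + \sqrt{P}$ ($n{\left(P \right)} = P - - \sqrt{P} = P + \sqrt{P}$)
$x{\left(m \right)} = m + m \left(4 + m + \sqrt{4 + m}\right)$ ($x{\left(m \right)} = m \left(\left(m + 4\right) + \sqrt{m + 4}\right) + m = m \left(\left(4 + m\right) + \sqrt{4 + m}\right) + m = m \left(4 + m + \sqrt{4 + m}\right) + m = m + m \left(4 + m + \sqrt{4 + m}\right)$)
$- 184 \left(\frac{1}{-53 + x{\left(-1 \right)}} + 22 \left(-17\right)\right) = - 184 \left(\frac{1}{-53 - \left(5 - 1 + \sqrt{4 - 1}\right)} + 22 \left(-17\right)\right) = - 184 \left(\frac{1}{-53 - \left(5 - 1 + \sqrt{3}\right)} - 374\right) = - 184 \left(\frac{1}{-53 - \left(4 + \sqrt{3}\right)} - 374\right) = - 184 \left(\frac{1}{-57 - \sqrt{3}} - 374\right) = - 184 \left(-374 + \frac{1}{-57 - \sqrt{3}}\right) = 68816 - \frac{184}{-57 - \sqrt{3}}$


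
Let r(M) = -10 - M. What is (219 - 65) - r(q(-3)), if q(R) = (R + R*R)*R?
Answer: 146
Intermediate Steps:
q(R) = R*(R + R**2) (q(R) = (R + R**2)*R = R*(R + R**2))
(219 - 65) - r(q(-3)) = (219 - 65) - (-10 - (-3)**2*(1 - 3)) = 154 - (-10 - 9*(-2)) = 154 - (-10 - 1*(-18)) = 154 - (-10 + 18) = 154 - 1*8 = 154 - 8 = 146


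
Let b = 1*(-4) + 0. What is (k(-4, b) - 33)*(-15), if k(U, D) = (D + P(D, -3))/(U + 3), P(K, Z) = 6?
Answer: 525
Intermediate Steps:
b = -4 (b = -4 + 0 = -4)
k(U, D) = (6 + D)/(3 + U) (k(U, D) = (D + 6)/(U + 3) = (6 + D)/(3 + U))
(k(-4, b) - 33)*(-15) = ((6 - 4)/(3 - 4) - 33)*(-15) = (2/(-1) - 33)*(-15) = (-1*2 - 33)*(-15) = (-2 - 33)*(-15) = -35*(-15) = 525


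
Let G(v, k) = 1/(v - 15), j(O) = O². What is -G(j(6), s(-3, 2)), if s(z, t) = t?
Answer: -1/21 ≈ -0.047619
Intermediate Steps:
G(v, k) = 1/(-15 + v)
-G(j(6), s(-3, 2)) = -1/(-15 + 6²) = -1/(-15 + 36) = -1/21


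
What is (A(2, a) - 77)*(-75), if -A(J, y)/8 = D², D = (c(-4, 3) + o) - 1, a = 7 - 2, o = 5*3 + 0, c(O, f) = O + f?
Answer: 107175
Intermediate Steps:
o = 15 (o = 15 + 0 = 15)
a = 5
D = 13 (D = ((-4 + 3) + 15) - 1 = (-1 + 15) - 1 = 14 - 1 = 13)
A(J, y) = -1352 (A(J, y) = -8*13² = -8*169 = -1352)
(A(2, a) - 77)*(-75) = (-1352 - 77)*(-75) = -1429*(-75) = 107175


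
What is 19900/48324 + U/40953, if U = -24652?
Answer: -10453293/54972577 ≈ -0.19015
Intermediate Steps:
19900/48324 + U/40953 = 19900/48324 - 24652/40953 = 19900*(1/48324) - 24652*1/40953 = 4975/12081 - 24652/40953 = -10453293/54972577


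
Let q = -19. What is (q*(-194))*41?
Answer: 151126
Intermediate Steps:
(q*(-194))*41 = -19*(-194)*41 = 3686*41 = 151126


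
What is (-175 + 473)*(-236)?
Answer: -70328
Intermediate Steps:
(-175 + 473)*(-236) = 298*(-236) = -70328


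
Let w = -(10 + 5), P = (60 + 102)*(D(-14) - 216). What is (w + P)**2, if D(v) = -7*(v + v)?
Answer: 10595025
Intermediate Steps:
D(v) = -14*v
P = -3240 (P = (60 + 102)*(-14*(-14) - 216) = 162*(196 - 216) = 162*(-20) = -3240)
w = -15 (w = -1*15 = -15)
(w + P)**2 = (-15 - 3240)**2 = (-3255)**2 = 10595025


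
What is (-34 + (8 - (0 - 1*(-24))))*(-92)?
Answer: 4600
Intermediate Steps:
(-34 + (8 - (0 - 1*(-24))))*(-92) = (-34 + (8 - (0 + 24)))*(-92) = (-34 + (8 - 1*24))*(-92) = (-34 + (8 - 24))*(-92) = (-34 - 16)*(-92) = -50*(-92) = 4600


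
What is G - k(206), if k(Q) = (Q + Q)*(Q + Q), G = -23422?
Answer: -193166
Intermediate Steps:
k(Q) = 4*Q² (k(Q) = (2*Q)*(2*Q) = 4*Q²)
G - k(206) = -23422 - 4*206² = -23422 - 4*42436 = -23422 - 1*169744 = -23422 - 169744 = -193166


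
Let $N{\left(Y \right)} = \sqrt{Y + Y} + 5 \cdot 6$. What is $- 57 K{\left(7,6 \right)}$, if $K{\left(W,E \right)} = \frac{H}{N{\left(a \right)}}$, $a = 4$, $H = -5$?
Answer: $\frac{4275}{446} - \frac{285 \sqrt{2}}{446} \approx 8.6815$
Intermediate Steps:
$N{\left(Y \right)} = 30 + \sqrt{2} \sqrt{Y}$ ($N{\left(Y \right)} = \sqrt{2 Y} + 30 = \sqrt{2} \sqrt{Y} + 30 = 30 + \sqrt{2} \sqrt{Y}$)
$K{\left(W,E \right)} = - \frac{5}{30 + 2 \sqrt{2}}$ ($K{\left(W,E \right)} = - \frac{5}{30 + \sqrt{2} \sqrt{4}} = - \frac{5}{30 + \sqrt{2} \cdot 2} = - \frac{5}{30 + 2 \sqrt{2}}$)
$- 57 K{\left(7,6 \right)} = - 57 \left(- \frac{75}{446} + \frac{5 \sqrt{2}}{446}\right) = \frac{4275}{446} - \frac{285 \sqrt{2}}{446}$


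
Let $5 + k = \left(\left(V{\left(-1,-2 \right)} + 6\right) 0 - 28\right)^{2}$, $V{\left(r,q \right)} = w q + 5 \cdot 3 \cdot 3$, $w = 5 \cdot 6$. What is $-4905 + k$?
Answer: $-4126$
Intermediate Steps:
$w = 30$
$V{\left(r,q \right)} = 45 + 30 q$ ($V{\left(r,q \right)} = 30 q + 5 \cdot 3 \cdot 3 = 30 q + 15 \cdot 3 = 30 q + 45 = 45 + 30 q$)
$k = 779$ ($k = -5 + \left(\left(\left(45 + 30 \left(-2\right)\right) + 6\right) 0 - 28\right)^{2} = -5 + \left(\left(\left(45 - 60\right) + 6\right) 0 - 28\right)^{2} = -5 + \left(\left(-15 + 6\right) 0 - 28\right)^{2} = -5 + \left(\left(-9\right) 0 - 28\right)^{2} = -5 + \left(0 - 28\right)^{2} = -5 + \left(-28\right)^{2} = -5 + 784 = 779$)
$-4905 + k = -4905 + 779 = -4126$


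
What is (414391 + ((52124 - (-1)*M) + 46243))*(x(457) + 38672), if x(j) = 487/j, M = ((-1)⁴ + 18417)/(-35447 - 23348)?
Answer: 532816143341837472/26869315 ≈ 1.9830e+10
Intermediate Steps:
M = -18418/58795 (M = (1 + 18417)/(-58795) = 18418*(-1/58795) = -18418/58795 ≈ -0.31326)
(414391 + ((52124 - (-1)*M) + 46243))*(x(457) + 38672) = (414391 + ((52124 - (-1)*(-18418)/58795) + 46243))*(487/457 + 38672) = (414391 + ((52124 - 1*18418/58795) + 46243))*(487*(1/457) + 38672) = (414391 + ((52124 - 18418/58795) + 46243))*(487/457 + 38672) = (414391 + (3064612162/58795 + 46243))*(17673591/457) = (414391 + 5783469347/58795)*(17673591/457) = (30147588192/58795)*(17673591/457) = 532816143341837472/26869315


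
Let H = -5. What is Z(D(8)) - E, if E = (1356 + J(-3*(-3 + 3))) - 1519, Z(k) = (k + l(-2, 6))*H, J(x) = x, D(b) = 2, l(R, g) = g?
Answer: 123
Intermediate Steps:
Z(k) = -30 - 5*k (Z(k) = (k + 6)*(-5) = (6 + k)*(-5) = -30 - 5*k)
E = -163 (E = (1356 - 3*(-3 + 3)) - 1519 = (1356 - 3*0) - 1519 = (1356 + 0) - 1519 = 1356 - 1519 = -163)
Z(D(8)) - E = (-30 - 5*2) - 1*(-163) = (-30 - 10) + 163 = -40 + 163 = 123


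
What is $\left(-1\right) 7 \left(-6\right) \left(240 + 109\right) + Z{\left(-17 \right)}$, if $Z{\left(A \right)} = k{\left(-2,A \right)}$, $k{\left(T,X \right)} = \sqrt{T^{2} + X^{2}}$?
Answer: $14658 + \sqrt{293} \approx 14675.0$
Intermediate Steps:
$Z{\left(A \right)} = \sqrt{4 + A^{2}}$ ($Z{\left(A \right)} = \sqrt{\left(-2\right)^{2} + A^{2}} = \sqrt{4 + A^{2}}$)
$\left(-1\right) 7 \left(-6\right) \left(240 + 109\right) + Z{\left(-17 \right)} = \left(-1\right) 7 \left(-6\right) \left(240 + 109\right) + \sqrt{4 + \left(-17\right)^{2}} = \left(-7\right) \left(-6\right) 349 + \sqrt{4 + 289} = 42 \cdot 349 + \sqrt{293} = 14658 + \sqrt{293}$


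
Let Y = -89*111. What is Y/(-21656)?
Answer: 9879/21656 ≈ 0.45618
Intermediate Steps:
Y = -9879
Y/(-21656) = -9879/(-21656) = -9879*(-1/21656) = 9879/21656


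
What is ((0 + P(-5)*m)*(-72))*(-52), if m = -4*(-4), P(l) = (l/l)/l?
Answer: -59904/5 ≈ -11981.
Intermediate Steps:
P(l) = 1/l
m = 16
((0 + P(-5)*m)*(-72))*(-52) = ((0 + 16/(-5))*(-72))*(-52) = ((0 - ⅕*16)*(-72))*(-52) = ((0 - 16/5)*(-72))*(-52) = -16/5*(-72)*(-52) = (1152/5)*(-52) = -59904/5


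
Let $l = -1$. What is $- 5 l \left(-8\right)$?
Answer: $-40$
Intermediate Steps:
$- 5 l \left(-8\right) = \left(-5\right) \left(-1\right) \left(-8\right) = 5 \left(-8\right) = -40$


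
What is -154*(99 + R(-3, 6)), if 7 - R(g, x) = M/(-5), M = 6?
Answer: -82544/5 ≈ -16509.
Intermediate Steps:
R(g, x) = 41/5 (R(g, x) = 7 - 6/(-5) = 7 - 6*(-1)/5 = 7 - 1*(-6/5) = 7 + 6/5 = 41/5)
-154*(99 + R(-3, 6)) = -154*(99 + 41/5) = -154*536/5 = -82544/5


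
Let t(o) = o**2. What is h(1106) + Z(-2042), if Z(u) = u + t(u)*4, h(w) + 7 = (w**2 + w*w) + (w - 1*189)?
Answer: 19124396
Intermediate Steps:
h(w) = -196 + w + 2*w**2 (h(w) = -7 + ((w**2 + w*w) + (w - 1*189)) = -7 + ((w**2 + w**2) + (w - 189)) = -7 + (2*w**2 + (-189 + w)) = -7 + (-189 + w + 2*w**2) = -196 + w + 2*w**2)
Z(u) = u + 4*u**2 (Z(u) = u + u**2*4 = u + 4*u**2)
h(1106) + Z(-2042) = (-196 + 1106 + 2*1106**2) - 2042*(1 + 4*(-2042)) = (-196 + 1106 + 2*1223236) - 2042*(1 - 8168) = (-196 + 1106 + 2446472) - 2042*(-8167) = 2447382 + 16677014 = 19124396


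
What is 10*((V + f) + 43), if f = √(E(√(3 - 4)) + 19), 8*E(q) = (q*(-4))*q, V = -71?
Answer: -280 + 5*√78 ≈ -235.84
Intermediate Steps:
E(q) = -q²/2 (E(q) = ((q*(-4))*q)/8 = ((-4*q)*q)/8 = (-4*q²)/8 = -q²/2)
f = √78/2 (f = √(-(√(3 - 4))²/2 + 19) = √(-(√(-1))²/2 + 19) = √(-I²/2 + 19) = √(-½*(-1) + 19) = √(½ + 19) = √(39/2) = √78/2 ≈ 4.4159)
10*((V + f) + 43) = 10*((-71 + √78/2) + 43) = 10*(-28 + √78/2) = -280 + 5*√78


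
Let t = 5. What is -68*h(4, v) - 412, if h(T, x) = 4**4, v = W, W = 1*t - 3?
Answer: -17820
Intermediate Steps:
W = 2 (W = 1*5 - 3 = 5 - 3 = 2)
v = 2
h(T, x) = 256
-68*h(4, v) - 412 = -68*256 - 412 = -17408 - 412 = -17820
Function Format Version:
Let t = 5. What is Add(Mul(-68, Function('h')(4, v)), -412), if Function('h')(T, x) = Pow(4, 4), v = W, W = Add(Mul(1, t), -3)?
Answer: -17820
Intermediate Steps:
W = 2 (W = Add(Mul(1, 5), -3) = Add(5, -3) = 2)
v = 2
Function('h')(T, x) = 256
Add(Mul(-68, Function('h')(4, v)), -412) = Add(Mul(-68, 256), -412) = Add(-17408, -412) = -17820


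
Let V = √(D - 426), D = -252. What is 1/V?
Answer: -I*√678/678 ≈ -0.038405*I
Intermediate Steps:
V = I*√678 (V = √(-252 - 426) = √(-678) = I*√678 ≈ 26.038*I)
1/V = 1/(I*√678) = -I*√678/678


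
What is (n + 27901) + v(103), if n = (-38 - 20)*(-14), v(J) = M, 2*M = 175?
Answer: 57601/2 ≈ 28801.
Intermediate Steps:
M = 175/2 (M = (1/2)*175 = 175/2 ≈ 87.500)
v(J) = 175/2
n = 812 (n = -58*(-14) = 812)
(n + 27901) + v(103) = (812 + 27901) + 175/2 = 28713 + 175/2 = 57601/2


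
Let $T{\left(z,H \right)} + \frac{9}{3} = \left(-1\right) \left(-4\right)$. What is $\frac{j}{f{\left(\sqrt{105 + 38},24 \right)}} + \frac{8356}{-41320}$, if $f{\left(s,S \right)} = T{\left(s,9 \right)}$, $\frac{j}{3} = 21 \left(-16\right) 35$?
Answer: $- \frac{364444489}{10330} \approx -35280.0$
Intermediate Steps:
$T{\left(z,H \right)} = 1$ ($T{\left(z,H \right)} = -3 - -4 = -3 + 4 = 1$)
$j = -35280$ ($j = 3 \cdot 21 \left(-16\right) 35 = 3 \left(\left(-336\right) 35\right) = 3 \left(-11760\right) = -35280$)
$f{\left(s,S \right)} = 1$
$\frac{j}{f{\left(\sqrt{105 + 38},24 \right)}} + \frac{8356}{-41320} = - \frac{35280}{1} + \frac{8356}{-41320} = \left(-35280\right) 1 + 8356 \left(- \frac{1}{41320}\right) = -35280 - \frac{2089}{10330} = - \frac{364444489}{10330}$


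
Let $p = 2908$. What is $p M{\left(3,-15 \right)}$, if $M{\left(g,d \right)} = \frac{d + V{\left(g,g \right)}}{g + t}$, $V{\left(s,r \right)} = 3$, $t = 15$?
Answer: $- \frac{5816}{3} \approx -1938.7$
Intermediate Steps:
$M{\left(g,d \right)} = \frac{3 + d}{15 + g}$ ($M{\left(g,d \right)} = \frac{d + 3}{g + 15} = \frac{3 + d}{15 + g}$)
$p M{\left(3,-15 \right)} = 2908 \frac{3 - 15}{15 + 3} = 2908 \cdot \frac{1}{18} \left(-12\right) = 2908 \left(- \frac{2}{3}\right) = - \frac{5816}{3}$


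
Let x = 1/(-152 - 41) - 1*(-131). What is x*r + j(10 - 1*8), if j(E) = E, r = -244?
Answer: -6168422/193 ≈ -31961.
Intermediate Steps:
x = 25282/193 (x = 1/(-193) + 131 = -1/193 + 131 = 25282/193 ≈ 130.99)
x*r + j(10 - 1*8) = (25282/193)*(-244) + (10 - 1*8) = -6168808/193 + (10 - 8) = -6168808/193 + 2 = -6168422/193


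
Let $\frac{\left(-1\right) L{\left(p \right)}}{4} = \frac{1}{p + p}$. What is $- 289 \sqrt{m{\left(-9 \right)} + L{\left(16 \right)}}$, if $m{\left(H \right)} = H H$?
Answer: $- \frac{289 \sqrt{1294}}{4} \approx -2599.0$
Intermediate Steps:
$m{\left(H \right)} = H^{2}$
$L{\left(p \right)} = - \frac{2}{p}$ ($L{\left(p \right)} = - \frac{4}{p + p} = - \frac{4}{2 p} = - 4 \frac{1}{2 p} = - \frac{2}{p}$)
$- 289 \sqrt{m{\left(-9 \right)} + L{\left(16 \right)}} = - 289 \sqrt{\left(-9\right)^{2} - \frac{2}{16}} = - 289 \sqrt{81 - \frac{1}{8}} = - 289 \sqrt{\frac{647}{8}} = - 289 \frac{\sqrt{1294}}{4} = - \frac{289 \sqrt{1294}}{4}$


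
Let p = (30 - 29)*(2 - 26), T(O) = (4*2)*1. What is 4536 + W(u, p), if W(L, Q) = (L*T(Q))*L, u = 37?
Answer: 15488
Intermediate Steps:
T(O) = 8 (T(O) = 8*1 = 8)
p = -24 (p = 1*(-24) = -24)
W(L, Q) = 8*L² (W(L, Q) = (L*8)*L = (8*L)*L = 8*L²)
4536 + W(u, p) = 4536 + 8*37² = 4536 + 8*1369 = 4536 + 10952 = 15488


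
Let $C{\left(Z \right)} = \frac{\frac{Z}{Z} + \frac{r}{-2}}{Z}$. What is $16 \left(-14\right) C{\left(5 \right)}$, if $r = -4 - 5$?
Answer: $- \frac{1232}{5} \approx -246.4$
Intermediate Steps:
$r = -9$
$C{\left(Z \right)} = \frac{11}{2 Z}$ ($C{\left(Z \right)} = \frac{\frac{Z}{Z} - \frac{9}{-2}}{Z} = \frac{1 - - \frac{9}{2}}{Z} = \frac{1 + \frac{9}{2}}{Z} = \frac{11}{2 Z}$)
$16 \left(-14\right) C{\left(5 \right)} = 16 \left(-14\right) \frac{11}{2 \cdot 5} = - 224 \cdot \frac{11}{2} \cdot \frac{1}{5} = \left(-224\right) \frac{11}{10} = - \frac{1232}{5}$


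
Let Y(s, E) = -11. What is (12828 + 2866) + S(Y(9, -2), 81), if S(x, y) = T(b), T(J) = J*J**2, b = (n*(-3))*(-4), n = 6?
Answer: 388942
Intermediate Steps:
b = 72 (b = (6*(-3))*(-4) = -18*(-4) = 72)
T(J) = J**3
S(x, y) = 373248 (S(x, y) = 72**3 = 373248)
(12828 + 2866) + S(Y(9, -2), 81) = (12828 + 2866) + 373248 = 15694 + 373248 = 388942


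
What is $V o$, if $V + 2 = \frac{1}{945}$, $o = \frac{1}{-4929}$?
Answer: $\frac{1889}{4657905} \approx 0.00040555$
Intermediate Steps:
$o = - \frac{1}{4929} \approx -0.00020288$
$V = - \frac{1889}{945}$ ($V = -2 + \frac{1}{945} = - \frac{1889}{945} \approx -1.9989$)
$V o = \left(- \frac{1889}{945}\right) \left(- \frac{1}{4929}\right) = \frac{1889}{4657905}$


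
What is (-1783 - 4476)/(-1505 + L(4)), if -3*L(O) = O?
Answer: 18777/4519 ≈ 4.1551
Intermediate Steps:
L(O) = -O/3
(-1783 - 4476)/(-1505 + L(4)) = (-1783 - 4476)/(-1505 - ⅓*4) = -6259/(-1505 - 4/3) = -6259/(-4519/3) = -6259*(-3/4519) = 18777/4519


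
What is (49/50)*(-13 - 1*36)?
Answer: -2401/50 ≈ -48.020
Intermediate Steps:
(49/50)*(-13 - 1*36) = (49*(1/50))*(-13 - 36) = (49/50)*(-49) = -2401/50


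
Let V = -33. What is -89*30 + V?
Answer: -2703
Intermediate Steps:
-89*30 + V = -89*30 - 33 = -2670 - 33 = -2703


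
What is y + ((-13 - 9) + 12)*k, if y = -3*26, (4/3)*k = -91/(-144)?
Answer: -7943/96 ≈ -82.740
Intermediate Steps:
k = 91/192 (k = 3*(-91/(-144))/4 = 3*(-91*(-1/144))/4 = (¾)*(91/144) = 91/192 ≈ 0.47396)
y = -78
y + ((-13 - 9) + 12)*k = -78 + ((-13 - 9) + 12)*(91/192) = -78 + (-22 + 12)*(91/192) = -78 - 10*91/192 = -78 - 455/96 = -7943/96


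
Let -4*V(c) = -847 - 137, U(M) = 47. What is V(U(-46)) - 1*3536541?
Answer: -3536295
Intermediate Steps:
V(c) = 246 (V(c) = -(-847 - 137)/4 = -1/4*(-984) = 246)
V(U(-46)) - 1*3536541 = 246 - 1*3536541 = 246 - 3536541 = -3536295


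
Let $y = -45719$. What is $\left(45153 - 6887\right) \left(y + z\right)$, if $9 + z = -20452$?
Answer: $-2532443880$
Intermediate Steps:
$z = -20461$ ($z = -9 - 20452 = -20461$)
$\left(45153 - 6887\right) \left(y + z\right) = \left(45153 - 6887\right) \left(-45719 - 20461\right) = 38266 \left(-66180\right) = -2532443880$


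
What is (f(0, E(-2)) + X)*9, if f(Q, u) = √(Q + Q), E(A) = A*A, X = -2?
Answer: -18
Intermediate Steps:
E(A) = A²
f(Q, u) = √2*√Q (f(Q, u) = √(2*Q) = √2*√Q)
(f(0, E(-2)) + X)*9 = (√2*√0 - 2)*9 = (√2*0 - 2)*9 = (0 - 2)*9 = -2*9 = -18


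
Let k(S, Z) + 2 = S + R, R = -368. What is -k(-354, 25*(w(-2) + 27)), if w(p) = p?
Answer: 724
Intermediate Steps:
k(S, Z) = -370 + S (k(S, Z) = -2 + (S - 368) = -2 + (-368 + S) = -370 + S)
-k(-354, 25*(w(-2) + 27)) = -(-370 - 354) = -1*(-724) = 724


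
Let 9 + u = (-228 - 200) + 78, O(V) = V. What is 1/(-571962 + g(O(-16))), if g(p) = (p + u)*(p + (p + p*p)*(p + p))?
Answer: 1/2314038 ≈ 4.3215e-7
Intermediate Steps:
u = -359 (u = -9 + ((-228 - 200) + 78) = -9 + (-428 + 78) = -9 - 350 = -359)
g(p) = (-359 + p)*(p + 2*p*(p + p²)) (g(p) = (p - 359)*(p + (p + p*p)*(p + p)) = (-359 + p)*(p + (p + p²)*(2*p)) = (-359 + p)*(p + 2*p*(p + p²)))
1/(-571962 + g(O(-16))) = 1/(-571962 - 16*(-359 - 717*(-16) - 716*(-16)² + 2*(-16)³)) = 1/(-571962 - 16*(-359 + 11472 - 716*256 + 2*(-4096))) = 1/(-571962 - 16*(-359 + 11472 - 183296 - 8192)) = 1/(-571962 - 16*(-180375)) = 1/(-571962 + 2886000) = 1/2314038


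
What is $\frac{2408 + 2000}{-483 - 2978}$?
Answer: $- \frac{4408}{3461} \approx -1.2736$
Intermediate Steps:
$\frac{2408 + 2000}{-483 - 2978} = \frac{4408}{-3461} = 4408 \left(- \frac{1}{3461}\right) = - \frac{4408}{3461}$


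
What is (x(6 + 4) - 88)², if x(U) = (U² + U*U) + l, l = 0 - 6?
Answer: 11236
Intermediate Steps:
l = -6
x(U) = -6 + 2*U² (x(U) = (U² + U*U) - 6 = (U² + U²) - 6 = 2*U² - 6 = -6 + 2*U²)
(x(6 + 4) - 88)² = ((-6 + 2*(6 + 4)²) - 88)² = ((-6 + 2*10²) - 88)² = ((-6 + 2*100) - 88)² = ((-6 + 200) - 88)² = (194 - 88)² = 106² = 11236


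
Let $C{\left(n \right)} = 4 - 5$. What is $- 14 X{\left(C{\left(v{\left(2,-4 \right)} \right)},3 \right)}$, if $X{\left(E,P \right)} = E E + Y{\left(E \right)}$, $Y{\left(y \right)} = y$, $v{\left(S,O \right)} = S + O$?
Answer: $0$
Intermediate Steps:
$v{\left(S,O \right)} = O + S$
$C{\left(n \right)} = -1$
$X{\left(E,P \right)} = E + E^{2}$ ($X{\left(E,P \right)} = E E + E = E^{2} + E = E + E^{2}$)
$- 14 X{\left(C{\left(v{\left(2,-4 \right)} \right)},3 \right)} = - 14 \left(- (1 - 1)\right) = - 14 \left(\left(-1\right) 0\right) = \left(-14\right) 0 = 0$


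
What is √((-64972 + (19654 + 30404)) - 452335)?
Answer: I*√467249 ≈ 683.56*I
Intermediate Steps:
√((-64972 + (19654 + 30404)) - 452335) = √((-64972 + 50058) - 452335) = √(-14914 - 452335) = √(-467249) = I*√467249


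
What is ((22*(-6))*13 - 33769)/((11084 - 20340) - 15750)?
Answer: 35485/25006 ≈ 1.4191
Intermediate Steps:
((22*(-6))*13 - 33769)/((11084 - 20340) - 15750) = (-132*13 - 33769)/(-9256 - 15750) = (-1716 - 33769)/(-25006) = -35485*(-1/25006) = 35485/25006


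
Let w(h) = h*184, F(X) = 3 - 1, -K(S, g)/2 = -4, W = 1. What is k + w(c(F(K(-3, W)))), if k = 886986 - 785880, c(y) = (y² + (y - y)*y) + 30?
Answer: 107362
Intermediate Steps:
K(S, g) = 8 (K(S, g) = -2*(-4) = 8)
F(X) = 2
c(y) = 30 + y² (c(y) = (y² + 0*y) + 30 = (y² + 0) + 30 = y² + 30 = 30 + y²)
k = 101106
w(h) = 184*h
k + w(c(F(K(-3, W)))) = 101106 + 184*(30 + 2²) = 101106 + 184*(30 + 4) = 101106 + 184*34 = 101106 + 6256 = 107362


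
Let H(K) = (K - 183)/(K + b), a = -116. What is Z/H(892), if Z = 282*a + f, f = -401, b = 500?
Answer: -46093296/709 ≈ -65012.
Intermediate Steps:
H(K) = (-183 + K)/(500 + K) (H(K) = (K - 183)/(K + 500) = (-183 + K)/(500 + K))
Z = -33113 (Z = 282*(-116) - 401 = -32712 - 401 = -33113)
Z/H(892) = -33113*(500 + 892)/(-183 + 892) = -33113/(709/1392) = -33113/((1/1392)*709) = -33113/709/1392 = -33113*1392/709 = -46093296/709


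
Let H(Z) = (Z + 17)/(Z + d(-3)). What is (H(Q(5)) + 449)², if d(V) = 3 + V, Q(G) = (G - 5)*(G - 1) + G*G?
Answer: 126945289/625 ≈ 2.0311e+5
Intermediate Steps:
Q(G) = G² + (-1 + G)*(-5 + G) (Q(G) = (-5 + G)*(-1 + G) + G² = (-1 + G)*(-5 + G) + G² = G² + (-1 + G)*(-5 + G))
H(Z) = (17 + Z)/Z (H(Z) = (Z + 17)/(Z + (3 - 3)) = (17 + Z)/(Z + 0) = (17 + Z)/Z)
(H(Q(5)) + 449)² = ((17 + (5 - 6*5 + 2*5²))/(5 - 6*5 + 2*5²) + 449)² = ((17 + (5 - 30 + 2*25))/(5 - 30 + 2*25) + 449)² = ((17 + (5 - 30 + 50))/(5 - 30 + 50) + 449)² = ((17 + 25)/25 + 449)² = ((1/25)*42 + 449)² = (42/25 + 449)² = (11267/25)² = 126945289/625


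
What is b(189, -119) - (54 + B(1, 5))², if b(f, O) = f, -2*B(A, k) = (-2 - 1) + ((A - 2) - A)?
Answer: -12013/4 ≈ -3003.3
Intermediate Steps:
B(A, k) = 5/2 (B(A, k) = -((-2 - 1) + ((A - 2) - A))/2 = -(-3 + ((-2 + A) - A))/2 = -(-3 - 2)/2 = -½*(-5) = 5/2)
b(189, -119) - (54 + B(1, 5))² = 189 - (54 + 5/2)² = 189 - (113/2)² = 189 - 1*12769/4 = 189 - 12769/4 = -12013/4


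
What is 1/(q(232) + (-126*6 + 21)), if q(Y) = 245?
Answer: -1/490 ≈ -0.0020408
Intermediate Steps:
1/(q(232) + (-126*6 + 21)) = 1/(245 + (-126*6 + 21)) = 1/(245 + (-756 + 21)) = 1/(245 - 735) = 1/(-490) = -1/490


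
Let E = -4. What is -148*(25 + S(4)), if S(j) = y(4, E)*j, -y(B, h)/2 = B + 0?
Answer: 1036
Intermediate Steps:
y(B, h) = -2*B (y(B, h) = -2*(B + 0) = -2*B)
S(j) = -8*j (S(j) = (-2*4)*j = -8*j)
-148*(25 + S(4)) = -148*(25 - 8*4) = -148*(25 - 32) = -148*(-7) = 1036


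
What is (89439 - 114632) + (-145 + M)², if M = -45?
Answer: 10907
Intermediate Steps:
(89439 - 114632) + (-145 + M)² = (89439 - 114632) + (-145 - 45)² = -25193 + (-190)² = -25193 + 36100 = 10907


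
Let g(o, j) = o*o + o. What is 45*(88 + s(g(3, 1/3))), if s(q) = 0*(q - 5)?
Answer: 3960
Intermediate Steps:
g(o, j) = o + o**2 (g(o, j) = o**2 + o = o + o**2)
s(q) = 0 (s(q) = 0*(-5 + q) = 0)
45*(88 + s(g(3, 1/3))) = 45*(88 + 0) = 45*88 = 3960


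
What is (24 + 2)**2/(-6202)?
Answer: -338/3101 ≈ -0.10900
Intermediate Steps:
(24 + 2)**2/(-6202) = 26**2*(-1/6202) = 676*(-1/6202) = -338/3101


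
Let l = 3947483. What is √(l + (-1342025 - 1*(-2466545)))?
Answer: √5072003 ≈ 2252.1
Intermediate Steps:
√(l + (-1342025 - 1*(-2466545))) = √(3947483 + (-1342025 - 1*(-2466545))) = √(3947483 + (-1342025 + 2466545)) = √(3947483 + 1124520) = √5072003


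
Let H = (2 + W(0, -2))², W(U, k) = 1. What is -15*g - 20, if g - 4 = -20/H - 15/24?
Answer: -895/24 ≈ -37.292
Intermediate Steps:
H = 9 (H = (2 + 1)² = 3² = 9)
g = 83/72 (g = 4 + (-20/9 - 15/24) = 4 + (-20*⅑ - 15*1/24) = 4 + (-20/9 - 5/8) = 4 - 205/72 = 83/72 ≈ 1.1528)
-15*g - 20 = -15*83/72 - 20 = -415/24 - 20 = -895/24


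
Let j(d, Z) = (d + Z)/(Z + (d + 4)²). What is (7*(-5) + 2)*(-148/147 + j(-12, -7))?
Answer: 2167/49 ≈ 44.224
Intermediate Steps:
j(d, Z) = (Z + d)/(Z + (4 + d)²)
(7*(-5) + 2)*(-148/147 + j(-12, -7)) = (7*(-5) + 2)*(-148/147 + (-7 - 12)/(-7 + (4 - 12)²)) = (-35 + 2)*(-148*1/147 - 19/(-7 + (-8)²)) = -33*(-148/147 - 19/(-7 + 64)) = -33*(-148/147 - 19/57) = -33*(-148/147 + (1/57)*(-19)) = -33*(-148/147 - ⅓) = -33*(-197/147) = 2167/49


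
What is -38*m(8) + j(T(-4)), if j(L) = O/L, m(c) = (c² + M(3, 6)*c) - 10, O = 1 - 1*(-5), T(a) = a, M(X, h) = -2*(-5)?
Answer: -10187/2 ≈ -5093.5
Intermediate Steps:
M(X, h) = 10
O = 6 (O = 1 + 5 = 6)
m(c) = -10 + c² + 10*c (m(c) = (c² + 10*c) - 10 = -10 + c² + 10*c)
j(L) = 6/L
-38*m(8) + j(T(-4)) = -38*(-10 + 8² + 10*8) + 6/(-4) = -38*(-10 + 64 + 80) + 6*(-¼) = -38*134 - 3/2 = -5092 - 3/2 = -10187/2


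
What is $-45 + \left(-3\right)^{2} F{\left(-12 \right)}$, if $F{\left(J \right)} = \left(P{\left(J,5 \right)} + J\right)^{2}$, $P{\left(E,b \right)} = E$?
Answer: $5139$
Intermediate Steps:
$F{\left(J \right)} = 4 J^{2}$ ($F{\left(J \right)} = \left(J + J\right)^{2} = \left(2 J\right)^{2} = 4 J^{2}$)
$-45 + \left(-3\right)^{2} F{\left(-12 \right)} = -45 + \left(-3\right)^{2} \cdot 4 \left(-12\right)^{2} = -45 + 9 \cdot 4 \cdot 144 = -45 + 9 \cdot 576 = -45 + 5184 = 5139$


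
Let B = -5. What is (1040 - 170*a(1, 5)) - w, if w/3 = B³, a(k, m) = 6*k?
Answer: 395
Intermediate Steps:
w = -375 (w = 3*(-5)³ = 3*(-125) = -375)
(1040 - 170*a(1, 5)) - w = (1040 - 1020) - 1*(-375) = (1040 - 170*6) + 375 = (1040 - 1020) + 375 = 20 + 375 = 395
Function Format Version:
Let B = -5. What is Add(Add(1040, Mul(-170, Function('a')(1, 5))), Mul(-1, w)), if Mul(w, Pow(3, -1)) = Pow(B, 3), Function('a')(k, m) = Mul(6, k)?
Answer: 395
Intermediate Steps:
w = -375 (w = Mul(3, Pow(-5, 3)) = Mul(3, -125) = -375)
Add(Add(1040, Mul(-170, Function('a')(1, 5))), Mul(-1, w)) = Add(Add(1040, Mul(-170, Mul(6, 1))), Mul(-1, -375)) = Add(Add(1040, Mul(-170, 6)), 375) = Add(Add(1040, -1020), 375) = Add(20, 375) = 395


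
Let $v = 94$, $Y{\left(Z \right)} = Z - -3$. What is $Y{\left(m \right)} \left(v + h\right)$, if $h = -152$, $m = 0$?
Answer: $-174$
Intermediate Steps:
$Y{\left(Z \right)} = 3 + Z$ ($Y{\left(Z \right)} = Z + 3 = 3 + Z$)
$Y{\left(m \right)} \left(v + h\right) = \left(3 + 0\right) \left(94 - 152\right) = 3 \left(-58\right) = -174$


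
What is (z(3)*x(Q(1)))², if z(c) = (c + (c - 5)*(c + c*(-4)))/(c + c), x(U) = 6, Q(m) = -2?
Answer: 441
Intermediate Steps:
z(c) = (c - 3*c*(-5 + c))/(2*c) (z(c) = (c + (-5 + c)*(c - 4*c))/((2*c)) = (c + (-5 + c)*(-3*c))*(1/(2*c)) = (c - 3*c*(-5 + c))*(1/(2*c)) = (c - 3*c*(-5 + c))/(2*c))
(z(3)*x(Q(1)))² = ((8 - 3/2*3)*6)² = ((8 - 9/2)*6)² = ((7/2)*6)² = 21² = 441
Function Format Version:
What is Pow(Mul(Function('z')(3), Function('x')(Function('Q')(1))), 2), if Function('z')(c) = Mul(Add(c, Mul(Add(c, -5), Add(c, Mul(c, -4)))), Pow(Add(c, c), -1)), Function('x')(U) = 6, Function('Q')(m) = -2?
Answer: 441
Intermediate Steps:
Function('z')(c) = Mul(Rational(1, 2), Pow(c, -1), Add(c, Mul(-3, c, Add(-5, c)))) (Function('z')(c) = Mul(Add(c, Mul(Add(-5, c), Add(c, Mul(-4, c)))), Pow(Mul(2, c), -1)) = Mul(Add(c, Mul(Add(-5, c), Mul(-3, c))), Mul(Rational(1, 2), Pow(c, -1))) = Mul(Add(c, Mul(-3, c, Add(-5, c))), Mul(Rational(1, 2), Pow(c, -1))) = Mul(Rational(1, 2), Pow(c, -1), Add(c, Mul(-3, c, Add(-5, c)))))
Pow(Mul(Function('z')(3), Function('x')(Function('Q')(1))), 2) = Pow(Mul(Add(8, Mul(Rational(-3, 2), 3)), 6), 2) = Pow(Mul(Add(8, Rational(-9, 2)), 6), 2) = Pow(Mul(Rational(7, 2), 6), 2) = Pow(21, 2) = 441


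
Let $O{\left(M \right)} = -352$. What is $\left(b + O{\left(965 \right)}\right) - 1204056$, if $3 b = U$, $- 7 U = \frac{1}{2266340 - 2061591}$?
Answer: $- \frac{5178628005433}{4299729} \approx -1.2044 \cdot 10^{6}$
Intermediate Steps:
$U = - \frac{1}{1433243}$ ($U = - \frac{1}{7 \left(2266340 - 2061591\right)} = - \frac{1}{7 \cdot 204749} = \left(- \frac{1}{7}\right) \frac{1}{204749} = - \frac{1}{1433243} \approx -6.9772 \cdot 10^{-7}$)
$b = - \frac{1}{4299729}$ ($b = \frac{1}{3} \left(- \frac{1}{1433243}\right) = - \frac{1}{4299729} \approx -2.3257 \cdot 10^{-7}$)
$\left(b + O{\left(965 \right)}\right) - 1204056 = \left(- \frac{1}{4299729} - 352\right) - 1204056 = - \frac{1513504609}{4299729} - 1204056 = - \frac{5178628005433}{4299729}$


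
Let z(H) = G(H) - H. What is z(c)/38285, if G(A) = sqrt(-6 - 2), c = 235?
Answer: -47/7657 + 2*I*sqrt(2)/38285 ≈ -0.0061382 + 7.3878e-5*I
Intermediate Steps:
G(A) = 2*I*sqrt(2) (G(A) = sqrt(-8) = 2*I*sqrt(2))
z(H) = -H + 2*I*sqrt(2) (z(H) = 2*I*sqrt(2) - H = -H + 2*I*sqrt(2))
z(c)/38285 = (-1*235 + 2*I*sqrt(2))/38285 = (-235 + 2*I*sqrt(2))*(1/38285) = -47/7657 + 2*I*sqrt(2)/38285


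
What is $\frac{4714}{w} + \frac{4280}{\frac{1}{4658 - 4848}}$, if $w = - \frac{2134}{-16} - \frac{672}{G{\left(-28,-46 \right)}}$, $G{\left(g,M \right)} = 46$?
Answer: $- \frac{17769992224}{21853} \approx -8.1316 \cdot 10^{5}$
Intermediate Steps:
$w = \frac{21853}{184}$ ($w = - \frac{2134}{-16} - \frac{672}{46} = \left(-2134\right) \left(- \frac{1}{16}\right) - \frac{336}{23} = \frac{1067}{8} - \frac{336}{23} = \frac{21853}{184} \approx 118.77$)
$\frac{4714}{w} + \frac{4280}{\frac{1}{4658 - 4848}} = \frac{4714}{\frac{21853}{184}} + \frac{4280}{\frac{1}{4658 - 4848}} = 4714 \cdot \frac{184}{21853} + \frac{4280}{\frac{1}{-190}} = \frac{867376}{21853} + \frac{4280}{- \frac{1}{190}} = \frac{867376}{21853} + 4280 \left(-190\right) = \frac{867376}{21853} - 813200 = - \frac{17769992224}{21853}$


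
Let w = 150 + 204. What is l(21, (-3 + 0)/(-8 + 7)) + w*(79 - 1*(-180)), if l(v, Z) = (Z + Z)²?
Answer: 91722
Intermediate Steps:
w = 354
l(v, Z) = 4*Z² (l(v, Z) = (2*Z)² = 4*Z²)
l(21, (-3 + 0)/(-8 + 7)) + w*(79 - 1*(-180)) = 4*((-3 + 0)/(-8 + 7))² + 354*(79 - 1*(-180)) = 4*(-3/(-1))² + 354*(79 + 180) = 4*(-3*(-1))² + 354*259 = 4*3² + 91686 = 4*9 + 91686 = 36 + 91686 = 91722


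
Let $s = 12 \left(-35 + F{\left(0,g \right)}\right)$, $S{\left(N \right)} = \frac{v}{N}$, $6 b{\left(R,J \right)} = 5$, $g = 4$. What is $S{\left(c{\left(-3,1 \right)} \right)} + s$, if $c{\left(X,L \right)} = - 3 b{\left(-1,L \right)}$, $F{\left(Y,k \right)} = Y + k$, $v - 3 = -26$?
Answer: $- \frac{1814}{5} \approx -362.8$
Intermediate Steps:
$v = -23$ ($v = 3 - 26 = -23$)
$b{\left(R,J \right)} = \frac{5}{6}$ ($b{\left(R,J \right)} = \frac{1}{6} \cdot 5 = \frac{5}{6}$)
$c{\left(X,L \right)} = - \frac{5}{2}$ ($c{\left(X,L \right)} = \left(-3\right) \frac{5}{6} = - \frac{5}{2}$)
$S{\left(N \right)} = - \frac{23}{N}$
$s = -372$ ($s = 12 \left(-35 + \left(0 + 4\right)\right) = 12 \left(-35 + 4\right) = 12 \left(-31\right) = -372$)
$S{\left(c{\left(-3,1 \right)} \right)} + s = - \frac{23}{- \frac{5}{2}} - 372 = \left(-23\right) \left(- \frac{2}{5}\right) - 372 = \frac{46}{5} - 372 = - \frac{1814}{5}$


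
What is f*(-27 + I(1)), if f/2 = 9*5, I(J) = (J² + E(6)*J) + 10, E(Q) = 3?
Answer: -1170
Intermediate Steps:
I(J) = 10 + J² + 3*J (I(J) = (J² + 3*J) + 10 = 10 + J² + 3*J)
f = 90 (f = 2*(9*5) = 2*45 = 90)
f*(-27 + I(1)) = 90*(-27 + (10 + 1² + 3*1)) = 90*(-27 + (10 + 1 + 3)) = 90*(-27 + 14) = 90*(-13) = -1170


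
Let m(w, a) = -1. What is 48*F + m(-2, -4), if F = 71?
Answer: 3407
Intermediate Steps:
48*F + m(-2, -4) = 48*71 - 1 = 3408 - 1 = 3407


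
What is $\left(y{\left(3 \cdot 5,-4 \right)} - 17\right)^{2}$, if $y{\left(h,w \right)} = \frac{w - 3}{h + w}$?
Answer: $\frac{37636}{121} \approx 311.04$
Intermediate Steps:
$y{\left(h,w \right)} = \frac{-3 + w}{h + w}$
$\left(y{\left(3 \cdot 5,-4 \right)} - 17\right)^{2} = \left(\frac{-3 - 4}{3 \cdot 5 - 4} - 17\right)^{2} = \left(\frac{1}{15 - 4} \left(-7\right) - 17\right)^{2} = \left(\frac{1}{11} \left(-7\right) - 17\right)^{2} = \left(- \frac{7}{11} - 17\right)^{2} = \left(- \frac{194}{11}\right)^{2} = \frac{37636}{121}$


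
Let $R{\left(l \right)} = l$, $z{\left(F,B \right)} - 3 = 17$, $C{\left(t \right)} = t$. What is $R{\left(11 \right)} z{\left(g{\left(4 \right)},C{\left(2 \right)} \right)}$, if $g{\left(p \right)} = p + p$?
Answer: $220$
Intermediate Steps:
$g{\left(p \right)} = 2 p$
$z{\left(F,B \right)} = 20$ ($z{\left(F,B \right)} = 3 + 17 = 20$)
$R{\left(11 \right)} z{\left(g{\left(4 \right)},C{\left(2 \right)} \right)} = 11 \cdot 20 = 220$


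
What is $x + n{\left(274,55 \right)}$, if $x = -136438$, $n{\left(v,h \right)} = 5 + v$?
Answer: $-136159$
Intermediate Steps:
$x + n{\left(274,55 \right)} = -136438 + \left(5 + 274\right) = -136438 + 279 = -136159$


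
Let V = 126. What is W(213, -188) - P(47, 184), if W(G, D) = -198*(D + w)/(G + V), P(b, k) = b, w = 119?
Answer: -757/113 ≈ -6.6991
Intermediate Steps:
W(G, D) = -198*(119 + D)/(126 + G) (W(G, D) = -198*(D + 119)/(G + 126) = -198*(119 + D)/(126 + G))
W(213, -188) - P(47, 184) = 198*(-119 - 1*(-188))/(126 + 213) - 1*47 = 198*(-119 + 188)/339 - 47 = 198*(1/339)*69 - 47 = 4554/113 - 47 = -757/113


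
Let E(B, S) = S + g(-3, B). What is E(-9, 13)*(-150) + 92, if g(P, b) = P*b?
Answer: -5908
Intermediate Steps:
E(B, S) = S - 3*B
E(-9, 13)*(-150) + 92 = (13 - 3*(-9))*(-150) + 92 = (13 + 27)*(-150) + 92 = 40*(-150) + 92 = -6000 + 92 = -5908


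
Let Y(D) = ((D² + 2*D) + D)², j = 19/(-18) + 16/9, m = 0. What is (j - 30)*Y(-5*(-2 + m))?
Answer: -4453150/9 ≈ -4.9479e+5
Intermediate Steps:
j = 13/18 (j = 19*(-1/18) + 16*(⅑) = -19/18 + 16/9 = 13/18 ≈ 0.72222)
Y(D) = (D² + 3*D)²
(j - 30)*Y(-5*(-2 + m)) = (13/18 - 30)*((-5*(-2 + 0))²*(3 - 5*(-2 + 0))²) = -527*(-5*(-2))²*(3 - 5*(-2))²/18 = -527*10²*(3 + 10)²/18 = -26350*13²/9 = -26350*169/9 = -527/18*16900 = -4453150/9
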